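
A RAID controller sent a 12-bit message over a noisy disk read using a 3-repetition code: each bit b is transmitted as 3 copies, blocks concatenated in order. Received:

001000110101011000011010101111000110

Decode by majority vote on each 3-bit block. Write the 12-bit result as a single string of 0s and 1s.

001110101101

Block 1 (001): 1 one → 0
Block 2 (000): 0 ones → 0
Block 3 (110): 2 ones → 1
Block 4 (101): 2 ones → 1
Block 5 (011): 2 ones → 1
Block 6 (000): 0 ones → 0
Block 7 (011): 2 ones → 1
Block 8 (010): 1 one → 0
Block 9 (101): 2 ones → 1
Block 10 (111): 3 ones → 1
Block 11 (000): 0 ones → 0
Block 12 (110): 2 ones → 1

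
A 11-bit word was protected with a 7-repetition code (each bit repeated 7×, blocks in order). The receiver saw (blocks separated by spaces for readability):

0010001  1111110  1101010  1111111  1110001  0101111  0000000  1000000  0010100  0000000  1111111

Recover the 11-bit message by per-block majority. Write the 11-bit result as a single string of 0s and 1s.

Block 1 (0010001): 2 ones → 0
Block 2 (1111110): 6 ones → 1
Block 3 (1101010): 4 ones → 1
Block 4 (1111111): 7 ones → 1
Block 5 (1110001): 4 ones → 1
Block 6 (0101111): 5 ones → 1
Block 7 (0000000): 0 ones → 0
Block 8 (1000000): 1 one → 0
Block 9 (0010100): 2 ones → 0
Block 10 (0000000): 0 ones → 0
Block 11 (1111111): 7 ones → 1

01111100001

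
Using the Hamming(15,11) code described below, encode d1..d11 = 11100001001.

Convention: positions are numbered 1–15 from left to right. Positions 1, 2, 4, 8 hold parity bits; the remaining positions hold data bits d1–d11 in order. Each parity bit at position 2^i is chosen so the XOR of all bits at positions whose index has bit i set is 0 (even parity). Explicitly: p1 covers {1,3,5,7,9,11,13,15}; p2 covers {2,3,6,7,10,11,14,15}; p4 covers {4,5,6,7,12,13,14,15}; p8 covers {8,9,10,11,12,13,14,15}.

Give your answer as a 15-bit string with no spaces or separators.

Place data at non-parity positions: p1 p2 1 p4 1 1 0 p8 0 0 0 1 0 0 1
p1 (pos 1,3,5,7,9,11,13,15): XOR of data positions = 1⊕1⊕0⊕0⊕0⊕0⊕1 = 1
p2 (pos 2,3,6,7,10,11,14,15): XOR of data positions = 1⊕1⊕0⊕0⊕0⊕0⊕1 = 1
p4 (pos 4,5,6,7,12,13,14,15): XOR of data positions = 1⊕1⊕0⊕1⊕0⊕0⊕1 = 0
p8 (pos 8,9,10,11,12,13,14,15): XOR of data positions = 0⊕0⊕0⊕1⊕0⊕0⊕1 = 0
Codeword: 111011000001001

111011000001001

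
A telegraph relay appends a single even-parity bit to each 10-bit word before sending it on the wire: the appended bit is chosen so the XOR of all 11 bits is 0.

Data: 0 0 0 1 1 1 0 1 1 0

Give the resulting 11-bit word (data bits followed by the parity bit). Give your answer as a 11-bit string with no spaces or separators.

00011101101

XOR of the 10 data bits: 0⊕0⊕0⊕1⊕1⊕1⊕0⊕1⊕1⊕0 = 1
Parity bit = 1 (so all 11 bits XOR to 0).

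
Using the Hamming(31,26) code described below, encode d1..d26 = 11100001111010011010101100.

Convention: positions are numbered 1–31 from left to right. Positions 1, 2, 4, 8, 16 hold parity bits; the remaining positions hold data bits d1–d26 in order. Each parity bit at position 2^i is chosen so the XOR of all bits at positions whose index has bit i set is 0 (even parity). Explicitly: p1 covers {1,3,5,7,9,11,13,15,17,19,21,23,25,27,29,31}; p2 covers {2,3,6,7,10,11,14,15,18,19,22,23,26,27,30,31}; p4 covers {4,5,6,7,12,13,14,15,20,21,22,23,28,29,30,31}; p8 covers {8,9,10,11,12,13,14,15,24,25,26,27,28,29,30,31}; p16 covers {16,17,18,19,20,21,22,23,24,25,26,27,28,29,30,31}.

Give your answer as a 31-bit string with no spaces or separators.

Place data at non-parity positions: p1 p2 1 p4 1 1 0 p8 0 0 0 1 1 1 1 p16 0 1 0 0 1 1 0 1 0 1 0 1 1 0 0
p1 (pos 1,3,5,7,9,11,13,15,17,19,21,23,25,27,29,31): XOR of data positions = 1⊕1⊕0⊕0⊕0⊕1⊕1⊕0⊕0⊕1⊕0⊕0⊕0⊕1⊕0 = 0
p2 (pos 2,3,6,7,10,11,14,15,18,19,22,23,26,27,30,31): XOR of data positions = 1⊕1⊕0⊕0⊕0⊕1⊕1⊕1⊕0⊕1⊕0⊕1⊕0⊕0⊕0 = 1
p4 (pos 4,5,6,7,12,13,14,15,20,21,22,23,28,29,30,31): XOR of data positions = 1⊕1⊕0⊕1⊕1⊕1⊕1⊕0⊕1⊕1⊕0⊕1⊕1⊕0⊕0 = 0
p8 (pos 8,9,10,11,12,13,14,15,24,25,26,27,28,29,30,31): XOR of data positions = 0⊕0⊕0⊕1⊕1⊕1⊕1⊕1⊕0⊕1⊕0⊕1⊕1⊕0⊕0 = 0
p16 (pos 16,17,18,19,20,21,22,23,24,25,26,27,28,29,30,31): XOR of data positions = 0⊕1⊕0⊕0⊕1⊕1⊕0⊕1⊕0⊕1⊕0⊕1⊕1⊕0⊕0 = 1
Codeword: 0110110000011111010011010101100

0110110000011111010011010101100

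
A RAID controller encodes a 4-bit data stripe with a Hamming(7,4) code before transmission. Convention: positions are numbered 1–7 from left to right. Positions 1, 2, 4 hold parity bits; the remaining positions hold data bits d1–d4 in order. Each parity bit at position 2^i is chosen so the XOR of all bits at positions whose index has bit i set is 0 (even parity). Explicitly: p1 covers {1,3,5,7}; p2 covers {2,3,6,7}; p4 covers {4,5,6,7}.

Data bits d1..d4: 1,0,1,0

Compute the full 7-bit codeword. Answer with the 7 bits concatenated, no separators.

Place data at non-parity positions: p1 p2 1 p4 0 1 0
p1 (pos 1,3,5,7): XOR of data positions = 1⊕0⊕0 = 1
p2 (pos 2,3,6,7): XOR of data positions = 1⊕1⊕0 = 0
p4 (pos 4,5,6,7): XOR of data positions = 0⊕1⊕0 = 1
Codeword: 1011010

1011010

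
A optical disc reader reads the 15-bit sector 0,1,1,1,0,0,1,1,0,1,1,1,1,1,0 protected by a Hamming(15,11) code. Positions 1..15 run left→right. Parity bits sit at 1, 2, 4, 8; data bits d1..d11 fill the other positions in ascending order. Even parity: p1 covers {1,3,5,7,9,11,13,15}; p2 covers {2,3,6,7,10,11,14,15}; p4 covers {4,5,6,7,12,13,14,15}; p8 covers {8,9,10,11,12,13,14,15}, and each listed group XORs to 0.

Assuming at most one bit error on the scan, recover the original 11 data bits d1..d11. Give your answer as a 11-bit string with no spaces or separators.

10010111110

s1 (pos 1,3,5,7,9,11,13,15): 0⊕1⊕0⊕1⊕0⊕1⊕1⊕0 = 0
s2 (pos 2,3,6,7,10,11,14,15): 1⊕1⊕0⊕1⊕1⊕1⊕1⊕0 = 0
s4 (pos 4,5,6,7,12,13,14,15): 1⊕0⊕0⊕1⊕1⊕1⊕1⊕0 = 1
s8 (pos 8,9,10,11,12,13,14,15): 1⊕0⊕1⊕1⊕1⊕1⊕1⊕0 = 0
Syndrome s8…s1 = 0100 → error at position 4.
Flip position 4: 011100110111110 → 011000110111110
Read data bits from positions 3,5,6,7,9,10,11,12,13,14,15: 10010111110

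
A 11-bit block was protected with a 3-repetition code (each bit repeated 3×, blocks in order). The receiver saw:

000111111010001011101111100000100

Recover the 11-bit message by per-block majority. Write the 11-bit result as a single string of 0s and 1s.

Block 1 (000): 0 ones → 0
Block 2 (111): 3 ones → 1
Block 3 (111): 3 ones → 1
Block 4 (010): 1 one → 0
Block 5 (001): 1 one → 0
Block 6 (011): 2 ones → 1
Block 7 (101): 2 ones → 1
Block 8 (111): 3 ones → 1
Block 9 (100): 1 one → 0
Block 10 (000): 0 ones → 0
Block 11 (100): 1 one → 0

01100111000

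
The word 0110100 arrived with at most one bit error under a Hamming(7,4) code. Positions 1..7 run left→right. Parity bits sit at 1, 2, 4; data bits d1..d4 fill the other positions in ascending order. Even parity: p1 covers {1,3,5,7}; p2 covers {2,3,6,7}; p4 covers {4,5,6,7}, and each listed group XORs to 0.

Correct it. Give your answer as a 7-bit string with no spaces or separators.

0111100

s1 (pos 1,3,5,7): 0⊕1⊕1⊕0 = 0
s2 (pos 2,3,6,7): 1⊕1⊕0⊕0 = 0
s4 (pos 4,5,6,7): 0⊕1⊕0⊕0 = 1
Syndrome s4…s1 = 100 → error at position 4.
Flip position 4: 0110100 → 0111100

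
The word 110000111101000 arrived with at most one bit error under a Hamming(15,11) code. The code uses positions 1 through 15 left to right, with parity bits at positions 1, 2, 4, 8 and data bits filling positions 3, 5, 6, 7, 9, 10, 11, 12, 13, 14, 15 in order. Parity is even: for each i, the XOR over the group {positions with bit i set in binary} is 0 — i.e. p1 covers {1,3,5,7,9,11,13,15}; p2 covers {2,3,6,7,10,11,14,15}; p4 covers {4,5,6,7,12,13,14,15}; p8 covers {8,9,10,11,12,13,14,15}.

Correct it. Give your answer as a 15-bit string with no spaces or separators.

111000111101000

s1 (pos 1,3,5,7,9,11,13,15): 1⊕0⊕0⊕1⊕1⊕0⊕0⊕0 = 1
s2 (pos 2,3,6,7,10,11,14,15): 1⊕0⊕0⊕1⊕1⊕0⊕0⊕0 = 1
s4 (pos 4,5,6,7,12,13,14,15): 0⊕0⊕0⊕1⊕1⊕0⊕0⊕0 = 0
s8 (pos 8,9,10,11,12,13,14,15): 1⊕1⊕1⊕0⊕1⊕0⊕0⊕0 = 0
Syndrome s8…s1 = 0011 → error at position 3.
Flip position 3: 110000111101000 → 111000111101000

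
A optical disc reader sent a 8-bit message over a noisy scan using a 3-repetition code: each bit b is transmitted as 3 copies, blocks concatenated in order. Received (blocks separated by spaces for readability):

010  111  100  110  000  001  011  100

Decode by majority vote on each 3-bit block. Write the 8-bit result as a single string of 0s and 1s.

01010010

Block 1 (010): 1 one → 0
Block 2 (111): 3 ones → 1
Block 3 (100): 1 one → 0
Block 4 (110): 2 ones → 1
Block 5 (000): 0 ones → 0
Block 6 (001): 1 one → 0
Block 7 (011): 2 ones → 1
Block 8 (100): 1 one → 0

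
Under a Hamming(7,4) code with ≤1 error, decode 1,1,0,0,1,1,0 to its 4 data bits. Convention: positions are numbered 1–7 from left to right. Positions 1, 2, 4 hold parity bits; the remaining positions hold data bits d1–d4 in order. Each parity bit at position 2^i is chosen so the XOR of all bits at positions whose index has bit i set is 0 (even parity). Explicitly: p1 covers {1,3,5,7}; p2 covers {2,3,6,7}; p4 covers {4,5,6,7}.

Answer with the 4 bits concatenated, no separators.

0110

s1 (pos 1,3,5,7): 1⊕0⊕1⊕0 = 0
s2 (pos 2,3,6,7): 1⊕0⊕1⊕0 = 0
s4 (pos 4,5,6,7): 0⊕1⊕1⊕0 = 0
Syndrome s4…s1 = 000 → no error.
Read data bits from positions 3,5,6,7: 0110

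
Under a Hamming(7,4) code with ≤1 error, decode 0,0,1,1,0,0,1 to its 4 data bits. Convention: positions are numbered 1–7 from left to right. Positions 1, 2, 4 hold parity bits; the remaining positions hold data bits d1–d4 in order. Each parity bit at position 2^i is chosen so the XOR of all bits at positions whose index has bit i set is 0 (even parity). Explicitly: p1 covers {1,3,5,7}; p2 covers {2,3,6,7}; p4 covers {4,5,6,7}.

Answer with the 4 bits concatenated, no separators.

s1 (pos 1,3,5,7): 0⊕1⊕0⊕1 = 0
s2 (pos 2,3,6,7): 0⊕1⊕0⊕1 = 0
s4 (pos 4,5,6,7): 1⊕0⊕0⊕1 = 0
Syndrome s4…s1 = 000 → no error.
Read data bits from positions 3,5,6,7: 1001

1001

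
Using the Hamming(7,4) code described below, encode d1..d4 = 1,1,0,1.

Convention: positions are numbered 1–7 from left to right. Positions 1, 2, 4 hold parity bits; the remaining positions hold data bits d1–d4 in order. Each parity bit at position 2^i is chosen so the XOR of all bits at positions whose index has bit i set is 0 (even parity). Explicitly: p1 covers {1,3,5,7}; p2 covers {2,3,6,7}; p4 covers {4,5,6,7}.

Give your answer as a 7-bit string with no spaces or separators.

1010101

Place data at non-parity positions: p1 p2 1 p4 1 0 1
p1 (pos 1,3,5,7): XOR of data positions = 1⊕1⊕1 = 1
p2 (pos 2,3,6,7): XOR of data positions = 1⊕0⊕1 = 0
p4 (pos 4,5,6,7): XOR of data positions = 1⊕0⊕1 = 0
Codeword: 1010101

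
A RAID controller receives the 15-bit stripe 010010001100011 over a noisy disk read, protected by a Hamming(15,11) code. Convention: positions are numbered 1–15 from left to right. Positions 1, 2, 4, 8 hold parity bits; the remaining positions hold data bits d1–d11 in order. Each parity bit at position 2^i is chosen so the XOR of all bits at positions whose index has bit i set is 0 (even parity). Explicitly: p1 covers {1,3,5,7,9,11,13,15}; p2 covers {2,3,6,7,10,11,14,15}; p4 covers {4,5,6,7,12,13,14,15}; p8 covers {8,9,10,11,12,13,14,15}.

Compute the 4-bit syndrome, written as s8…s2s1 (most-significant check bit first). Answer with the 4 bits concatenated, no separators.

s1 (pos 1,3,5,7,9,11,13,15): 0⊕0⊕1⊕0⊕1⊕0⊕0⊕1 = 1
s2 (pos 2,3,6,7,10,11,14,15): 1⊕0⊕0⊕0⊕1⊕0⊕1⊕1 = 0
s4 (pos 4,5,6,7,12,13,14,15): 0⊕1⊕0⊕0⊕0⊕0⊕1⊕1 = 1
s8 (pos 8,9,10,11,12,13,14,15): 0⊕1⊕1⊕0⊕0⊕0⊕1⊕1 = 0
Syndrome s8…s1 = 0101 → error at position 5.

0101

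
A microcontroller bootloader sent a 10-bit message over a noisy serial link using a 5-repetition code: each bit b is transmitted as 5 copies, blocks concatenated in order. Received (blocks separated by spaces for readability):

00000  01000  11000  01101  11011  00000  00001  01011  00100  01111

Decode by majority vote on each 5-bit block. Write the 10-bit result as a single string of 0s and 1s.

Block 1 (00000): 0 ones → 0
Block 2 (01000): 1 one → 0
Block 3 (11000): 2 ones → 0
Block 4 (01101): 3 ones → 1
Block 5 (11011): 4 ones → 1
Block 6 (00000): 0 ones → 0
Block 7 (00001): 1 one → 0
Block 8 (01011): 3 ones → 1
Block 9 (00100): 1 one → 0
Block 10 (01111): 4 ones → 1

0001100101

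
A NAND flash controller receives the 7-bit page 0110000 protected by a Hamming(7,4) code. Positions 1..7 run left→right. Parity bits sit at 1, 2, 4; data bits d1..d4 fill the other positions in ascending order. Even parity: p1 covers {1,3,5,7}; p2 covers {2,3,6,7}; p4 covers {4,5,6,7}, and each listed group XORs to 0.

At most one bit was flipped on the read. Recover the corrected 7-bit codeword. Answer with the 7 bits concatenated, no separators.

s1 (pos 1,3,5,7): 0⊕1⊕0⊕0 = 1
s2 (pos 2,3,6,7): 1⊕1⊕0⊕0 = 0
s4 (pos 4,5,6,7): 0⊕0⊕0⊕0 = 0
Syndrome s4…s1 = 001 → error at position 1.
Flip position 1: 0110000 → 1110000

1110000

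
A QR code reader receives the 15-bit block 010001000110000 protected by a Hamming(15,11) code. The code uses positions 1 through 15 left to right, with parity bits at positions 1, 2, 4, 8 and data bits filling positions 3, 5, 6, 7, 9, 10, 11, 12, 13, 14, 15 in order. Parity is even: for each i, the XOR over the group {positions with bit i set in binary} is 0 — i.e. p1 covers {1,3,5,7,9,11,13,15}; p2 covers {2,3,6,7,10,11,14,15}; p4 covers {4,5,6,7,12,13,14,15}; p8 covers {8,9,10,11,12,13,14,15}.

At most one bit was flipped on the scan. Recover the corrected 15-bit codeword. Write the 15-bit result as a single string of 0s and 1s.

s1 (pos 1,3,5,7,9,11,13,15): 0⊕0⊕0⊕0⊕0⊕1⊕0⊕0 = 1
s2 (pos 2,3,6,7,10,11,14,15): 1⊕0⊕1⊕0⊕1⊕1⊕0⊕0 = 0
s4 (pos 4,5,6,7,12,13,14,15): 0⊕0⊕1⊕0⊕0⊕0⊕0⊕0 = 1
s8 (pos 8,9,10,11,12,13,14,15): 0⊕0⊕1⊕1⊕0⊕0⊕0⊕0 = 0
Syndrome s8…s1 = 0101 → error at position 5.
Flip position 5: 010001000110000 → 010011000110000

010011000110000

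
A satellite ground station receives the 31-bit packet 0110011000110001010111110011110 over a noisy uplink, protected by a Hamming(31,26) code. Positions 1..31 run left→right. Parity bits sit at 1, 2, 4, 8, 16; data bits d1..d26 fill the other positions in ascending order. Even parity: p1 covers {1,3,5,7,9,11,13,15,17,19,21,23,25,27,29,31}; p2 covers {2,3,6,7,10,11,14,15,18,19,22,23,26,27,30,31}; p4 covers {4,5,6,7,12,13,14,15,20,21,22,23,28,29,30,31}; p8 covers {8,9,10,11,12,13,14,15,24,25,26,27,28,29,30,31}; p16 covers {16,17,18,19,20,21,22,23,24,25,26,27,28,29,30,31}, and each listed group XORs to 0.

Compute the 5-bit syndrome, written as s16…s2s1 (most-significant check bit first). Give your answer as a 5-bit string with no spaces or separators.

11001

s1 (pos 1,3,5,7,9,11,13,15,17,19,21,23,25,27,29,31): 0⊕1⊕0⊕1⊕0⊕1⊕0⊕0⊕0⊕0⊕1⊕1⊕0⊕1⊕1⊕0 = 1
s2 (pos 2,3,6,7,10,11,14,15,18,19,22,23,26,27,30,31): 1⊕1⊕1⊕1⊕0⊕1⊕0⊕0⊕1⊕0⊕1⊕1⊕0⊕1⊕1⊕0 = 0
s4 (pos 4,5,6,7,12,13,14,15,20,21,22,23,28,29,30,31): 0⊕0⊕1⊕1⊕1⊕0⊕0⊕0⊕1⊕1⊕1⊕1⊕1⊕1⊕1⊕0 = 0
s8 (pos 8,9,10,11,12,13,14,15,24,25,26,27,28,29,30,31): 0⊕0⊕0⊕1⊕1⊕0⊕0⊕0⊕1⊕0⊕0⊕1⊕1⊕1⊕1⊕0 = 1
s16 (pos 16,17,18,19,20,21,22,23,24,25,26,27,28,29,30,31): 1⊕0⊕1⊕0⊕1⊕1⊕1⊕1⊕1⊕0⊕0⊕1⊕1⊕1⊕1⊕0 = 1
Syndrome s16…s1 = 11001 → error at position 25.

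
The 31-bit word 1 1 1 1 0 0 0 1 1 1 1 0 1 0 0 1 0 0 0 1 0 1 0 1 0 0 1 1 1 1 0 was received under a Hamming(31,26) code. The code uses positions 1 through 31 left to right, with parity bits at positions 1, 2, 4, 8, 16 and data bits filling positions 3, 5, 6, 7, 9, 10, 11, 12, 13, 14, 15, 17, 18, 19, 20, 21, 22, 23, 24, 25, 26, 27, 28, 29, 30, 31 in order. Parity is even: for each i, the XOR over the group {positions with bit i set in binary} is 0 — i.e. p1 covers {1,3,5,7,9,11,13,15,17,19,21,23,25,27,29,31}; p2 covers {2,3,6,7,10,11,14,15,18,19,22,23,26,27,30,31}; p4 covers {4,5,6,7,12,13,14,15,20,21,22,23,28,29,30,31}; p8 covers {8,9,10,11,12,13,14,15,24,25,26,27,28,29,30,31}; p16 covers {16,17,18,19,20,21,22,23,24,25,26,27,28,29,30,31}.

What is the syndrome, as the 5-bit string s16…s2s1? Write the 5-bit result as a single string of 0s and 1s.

s1 (pos 1,3,5,7,9,11,13,15,17,19,21,23,25,27,29,31): 1⊕1⊕0⊕0⊕1⊕1⊕1⊕0⊕0⊕0⊕0⊕0⊕0⊕1⊕1⊕0 = 1
s2 (pos 2,3,6,7,10,11,14,15,18,19,22,23,26,27,30,31): 1⊕1⊕0⊕0⊕1⊕1⊕0⊕0⊕0⊕0⊕1⊕0⊕0⊕1⊕1⊕0 = 1
s4 (pos 4,5,6,7,12,13,14,15,20,21,22,23,28,29,30,31): 1⊕0⊕0⊕0⊕0⊕1⊕0⊕0⊕1⊕0⊕1⊕0⊕1⊕1⊕1⊕0 = 1
s8 (pos 8,9,10,11,12,13,14,15,24,25,26,27,28,29,30,31): 1⊕1⊕1⊕1⊕0⊕1⊕0⊕0⊕1⊕0⊕0⊕1⊕1⊕1⊕1⊕0 = 0
s16 (pos 16,17,18,19,20,21,22,23,24,25,26,27,28,29,30,31): 1⊕0⊕0⊕0⊕1⊕0⊕1⊕0⊕1⊕0⊕0⊕1⊕1⊕1⊕1⊕0 = 0
Syndrome s16…s1 = 00111 → error at position 7.

00111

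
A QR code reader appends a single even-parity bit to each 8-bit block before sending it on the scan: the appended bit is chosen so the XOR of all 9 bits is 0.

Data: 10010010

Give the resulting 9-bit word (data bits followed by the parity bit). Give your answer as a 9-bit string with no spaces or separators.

100100101

XOR of the 8 data bits: 1⊕0⊕0⊕1⊕0⊕0⊕1⊕0 = 1
Parity bit = 1 (so all 9 bits XOR to 0).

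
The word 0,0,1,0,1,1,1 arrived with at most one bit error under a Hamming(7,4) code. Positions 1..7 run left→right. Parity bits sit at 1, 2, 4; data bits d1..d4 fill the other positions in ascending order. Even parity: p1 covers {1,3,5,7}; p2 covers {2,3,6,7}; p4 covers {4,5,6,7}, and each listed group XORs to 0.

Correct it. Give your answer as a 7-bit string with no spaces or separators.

s1 (pos 1,3,5,7): 0⊕1⊕1⊕1 = 1
s2 (pos 2,3,6,7): 0⊕1⊕1⊕1 = 1
s4 (pos 4,5,6,7): 0⊕1⊕1⊕1 = 1
Syndrome s4…s1 = 111 → error at position 7.
Flip position 7: 0010111 → 0010110

0010110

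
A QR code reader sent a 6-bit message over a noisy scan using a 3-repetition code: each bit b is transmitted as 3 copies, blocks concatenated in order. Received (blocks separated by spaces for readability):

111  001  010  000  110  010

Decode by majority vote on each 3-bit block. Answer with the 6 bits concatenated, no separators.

Block 1 (111): 3 ones → 1
Block 2 (001): 1 one → 0
Block 3 (010): 1 one → 0
Block 4 (000): 0 ones → 0
Block 5 (110): 2 ones → 1
Block 6 (010): 1 one → 0

100010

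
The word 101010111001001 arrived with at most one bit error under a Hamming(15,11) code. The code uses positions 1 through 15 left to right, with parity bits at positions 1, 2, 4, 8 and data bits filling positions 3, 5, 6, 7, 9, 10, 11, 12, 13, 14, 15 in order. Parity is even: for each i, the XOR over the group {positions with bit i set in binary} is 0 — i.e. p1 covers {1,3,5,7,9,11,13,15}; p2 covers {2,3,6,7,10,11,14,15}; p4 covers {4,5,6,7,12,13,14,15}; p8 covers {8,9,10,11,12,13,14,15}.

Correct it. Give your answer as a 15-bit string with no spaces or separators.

s1 (pos 1,3,5,7,9,11,13,15): 1⊕1⊕1⊕1⊕1⊕0⊕0⊕1 = 0
s2 (pos 2,3,6,7,10,11,14,15): 0⊕1⊕0⊕1⊕0⊕0⊕0⊕1 = 1
s4 (pos 4,5,6,7,12,13,14,15): 0⊕1⊕0⊕1⊕1⊕0⊕0⊕1 = 0
s8 (pos 8,9,10,11,12,13,14,15): 1⊕1⊕0⊕0⊕1⊕0⊕0⊕1 = 0
Syndrome s8…s1 = 0010 → error at position 2.
Flip position 2: 101010111001001 → 111010111001001

111010111001001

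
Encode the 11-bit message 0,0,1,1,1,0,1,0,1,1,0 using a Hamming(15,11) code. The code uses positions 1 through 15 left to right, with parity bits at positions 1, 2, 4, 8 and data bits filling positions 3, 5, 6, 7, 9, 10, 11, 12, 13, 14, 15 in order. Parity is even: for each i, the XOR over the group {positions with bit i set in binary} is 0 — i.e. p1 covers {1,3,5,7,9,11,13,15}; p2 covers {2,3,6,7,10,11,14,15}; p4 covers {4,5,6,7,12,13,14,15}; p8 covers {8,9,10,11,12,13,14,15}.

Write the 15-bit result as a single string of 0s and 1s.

000001101010110

Place data at non-parity positions: p1 p2 0 p4 0 1 1 p8 1 0 1 0 1 1 0
p1 (pos 1,3,5,7,9,11,13,15): XOR of data positions = 0⊕0⊕1⊕1⊕1⊕1⊕0 = 0
p2 (pos 2,3,6,7,10,11,14,15): XOR of data positions = 0⊕1⊕1⊕0⊕1⊕1⊕0 = 0
p4 (pos 4,5,6,7,12,13,14,15): XOR of data positions = 0⊕1⊕1⊕0⊕1⊕1⊕0 = 0
p8 (pos 8,9,10,11,12,13,14,15): XOR of data positions = 1⊕0⊕1⊕0⊕1⊕1⊕0 = 0
Codeword: 000001101010110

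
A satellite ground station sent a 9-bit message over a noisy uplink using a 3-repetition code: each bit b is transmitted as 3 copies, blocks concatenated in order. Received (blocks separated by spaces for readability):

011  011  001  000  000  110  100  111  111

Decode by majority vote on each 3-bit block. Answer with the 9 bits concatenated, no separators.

110001011

Block 1 (011): 2 ones → 1
Block 2 (011): 2 ones → 1
Block 3 (001): 1 one → 0
Block 4 (000): 0 ones → 0
Block 5 (000): 0 ones → 0
Block 6 (110): 2 ones → 1
Block 7 (100): 1 one → 0
Block 8 (111): 3 ones → 1
Block 9 (111): 3 ones → 1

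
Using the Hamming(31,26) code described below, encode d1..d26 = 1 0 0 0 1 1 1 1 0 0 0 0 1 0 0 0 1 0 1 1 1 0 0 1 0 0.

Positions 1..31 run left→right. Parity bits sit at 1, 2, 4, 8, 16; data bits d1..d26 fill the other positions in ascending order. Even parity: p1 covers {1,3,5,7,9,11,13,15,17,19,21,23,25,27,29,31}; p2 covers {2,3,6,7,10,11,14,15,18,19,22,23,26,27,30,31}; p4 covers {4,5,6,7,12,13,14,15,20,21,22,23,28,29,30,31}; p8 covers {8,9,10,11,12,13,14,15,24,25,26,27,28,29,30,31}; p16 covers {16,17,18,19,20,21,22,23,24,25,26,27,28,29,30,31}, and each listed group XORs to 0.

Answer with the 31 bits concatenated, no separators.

1011000011110000010001011100100

Place data at non-parity positions: p1 p2 1 p4 0 0 0 p8 1 1 1 1 0 0 0 p16 0 1 0 0 0 1 0 1 1 1 0 0 1 0 0
p1 (pos 1,3,5,7,9,11,13,15,17,19,21,23,25,27,29,31): XOR of data positions = 1⊕0⊕0⊕1⊕1⊕0⊕0⊕0⊕0⊕0⊕0⊕1⊕0⊕1⊕0 = 1
p2 (pos 2,3,6,7,10,11,14,15,18,19,22,23,26,27,30,31): XOR of data positions = 1⊕0⊕0⊕1⊕1⊕0⊕0⊕1⊕0⊕1⊕0⊕1⊕0⊕0⊕0 = 0
p4 (pos 4,5,6,7,12,13,14,15,20,21,22,23,28,29,30,31): XOR of data positions = 0⊕0⊕0⊕1⊕0⊕0⊕0⊕0⊕0⊕1⊕0⊕0⊕1⊕0⊕0 = 1
p8 (pos 8,9,10,11,12,13,14,15,24,25,26,27,28,29,30,31): XOR of data positions = 1⊕1⊕1⊕1⊕0⊕0⊕0⊕1⊕1⊕1⊕0⊕0⊕1⊕0⊕0 = 0
p16 (pos 16,17,18,19,20,21,22,23,24,25,26,27,28,29,30,31): XOR of data positions = 0⊕1⊕0⊕0⊕0⊕1⊕0⊕1⊕1⊕1⊕0⊕0⊕1⊕0⊕0 = 0
Codeword: 1011000011110000010001011100100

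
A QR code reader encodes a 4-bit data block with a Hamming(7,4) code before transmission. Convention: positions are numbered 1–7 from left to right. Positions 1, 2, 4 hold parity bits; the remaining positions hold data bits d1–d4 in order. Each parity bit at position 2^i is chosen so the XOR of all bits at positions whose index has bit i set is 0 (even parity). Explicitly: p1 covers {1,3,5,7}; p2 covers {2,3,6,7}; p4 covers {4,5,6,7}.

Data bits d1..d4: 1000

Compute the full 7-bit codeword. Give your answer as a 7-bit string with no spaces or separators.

Place data at non-parity positions: p1 p2 1 p4 0 0 0
p1 (pos 1,3,5,7): XOR of data positions = 1⊕0⊕0 = 1
p2 (pos 2,3,6,7): XOR of data positions = 1⊕0⊕0 = 1
p4 (pos 4,5,6,7): XOR of data positions = 0⊕0⊕0 = 0
Codeword: 1110000

1110000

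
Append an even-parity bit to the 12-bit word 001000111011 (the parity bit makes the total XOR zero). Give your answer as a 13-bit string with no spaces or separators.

XOR of the 12 data bits: 0⊕0⊕1⊕0⊕0⊕0⊕1⊕1⊕1⊕0⊕1⊕1 = 0
Parity bit = 0 (so all 13 bits XOR to 0).

0010001110110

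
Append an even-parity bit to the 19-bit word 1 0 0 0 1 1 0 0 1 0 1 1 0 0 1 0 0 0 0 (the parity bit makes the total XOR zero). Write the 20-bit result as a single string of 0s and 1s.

XOR of the 19 data bits: 1⊕0⊕0⊕0⊕1⊕1⊕0⊕0⊕1⊕0⊕1⊕1⊕0⊕0⊕1⊕0⊕0⊕0⊕0 = 1
Parity bit = 1 (so all 20 bits XOR to 0).

10001100101100100001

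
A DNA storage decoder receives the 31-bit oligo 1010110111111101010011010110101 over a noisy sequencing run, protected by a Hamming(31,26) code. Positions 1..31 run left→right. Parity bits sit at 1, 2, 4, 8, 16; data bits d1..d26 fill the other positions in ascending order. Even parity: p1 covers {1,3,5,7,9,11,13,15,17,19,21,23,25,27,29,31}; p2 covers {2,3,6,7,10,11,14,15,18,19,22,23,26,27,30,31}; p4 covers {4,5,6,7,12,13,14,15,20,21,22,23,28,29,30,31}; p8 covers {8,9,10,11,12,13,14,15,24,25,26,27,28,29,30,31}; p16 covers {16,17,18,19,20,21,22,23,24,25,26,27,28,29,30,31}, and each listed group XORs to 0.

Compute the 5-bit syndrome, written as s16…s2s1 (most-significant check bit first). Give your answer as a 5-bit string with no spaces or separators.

s1 (pos 1,3,5,7,9,11,13,15,17,19,21,23,25,27,29,31): 1⊕1⊕1⊕0⊕1⊕1⊕1⊕0⊕0⊕0⊕1⊕0⊕0⊕1⊕1⊕1 = 0
s2 (pos 2,3,6,7,10,11,14,15,18,19,22,23,26,27,30,31): 0⊕1⊕1⊕0⊕1⊕1⊕1⊕0⊕1⊕0⊕1⊕0⊕1⊕1⊕0⊕1 = 0
s4 (pos 4,5,6,7,12,13,14,15,20,21,22,23,28,29,30,31): 0⊕1⊕1⊕0⊕1⊕1⊕1⊕0⊕0⊕1⊕1⊕0⊕0⊕1⊕0⊕1 = 1
s8 (pos 8,9,10,11,12,13,14,15,24,25,26,27,28,29,30,31): 1⊕1⊕1⊕1⊕1⊕1⊕1⊕0⊕1⊕0⊕1⊕1⊕0⊕1⊕0⊕1 = 0
s16 (pos 16,17,18,19,20,21,22,23,24,25,26,27,28,29,30,31): 1⊕0⊕1⊕0⊕0⊕1⊕1⊕0⊕1⊕0⊕1⊕1⊕0⊕1⊕0⊕1 = 1
Syndrome s16…s1 = 10100 → error at position 20.

10100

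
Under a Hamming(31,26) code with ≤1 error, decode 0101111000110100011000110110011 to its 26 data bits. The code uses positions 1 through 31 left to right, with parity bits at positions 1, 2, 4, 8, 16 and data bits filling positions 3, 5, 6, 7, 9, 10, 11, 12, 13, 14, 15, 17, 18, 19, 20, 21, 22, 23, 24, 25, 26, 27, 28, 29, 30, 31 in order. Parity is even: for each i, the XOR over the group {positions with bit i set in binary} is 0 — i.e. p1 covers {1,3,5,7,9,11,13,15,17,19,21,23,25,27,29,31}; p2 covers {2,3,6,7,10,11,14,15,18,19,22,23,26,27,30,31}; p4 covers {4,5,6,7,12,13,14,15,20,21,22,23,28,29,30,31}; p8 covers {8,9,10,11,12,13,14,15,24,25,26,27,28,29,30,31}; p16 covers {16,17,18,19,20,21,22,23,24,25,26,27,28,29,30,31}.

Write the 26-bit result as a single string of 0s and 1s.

s1 (pos 1,3,5,7,9,11,13,15,17,19,21,23,25,27,29,31): 0⊕0⊕1⊕1⊕0⊕1⊕0⊕0⊕0⊕1⊕0⊕1⊕0⊕1⊕0⊕1 = 1
s2 (pos 2,3,6,7,10,11,14,15,18,19,22,23,26,27,30,31): 1⊕0⊕1⊕1⊕0⊕1⊕1⊕0⊕1⊕1⊕0⊕1⊕1⊕1⊕1⊕1 = 0
s4 (pos 4,5,6,7,12,13,14,15,20,21,22,23,28,29,30,31): 1⊕1⊕1⊕1⊕1⊕0⊕1⊕0⊕0⊕0⊕0⊕1⊕0⊕0⊕1⊕1 = 1
s8 (pos 8,9,10,11,12,13,14,15,24,25,26,27,28,29,30,31): 0⊕0⊕0⊕1⊕1⊕0⊕1⊕0⊕1⊕0⊕1⊕1⊕0⊕0⊕1⊕1 = 0
s16 (pos 16,17,18,19,20,21,22,23,24,25,26,27,28,29,30,31): 0⊕0⊕1⊕1⊕0⊕0⊕0⊕1⊕1⊕0⊕1⊕1⊕0⊕0⊕1⊕1 = 0
Syndrome s16…s1 = 00101 → error at position 5.
Flip position 5: 0101111000110100011000110110011 → 0101011000110100011000110110011
Read data bits from positions 3,5,6,7,9,10,11,12,13,14,15,17,18,19,20,21,22,23,24,25,26,27,28,29,30,31: 00110011010011000110110011

00110011010011000110110011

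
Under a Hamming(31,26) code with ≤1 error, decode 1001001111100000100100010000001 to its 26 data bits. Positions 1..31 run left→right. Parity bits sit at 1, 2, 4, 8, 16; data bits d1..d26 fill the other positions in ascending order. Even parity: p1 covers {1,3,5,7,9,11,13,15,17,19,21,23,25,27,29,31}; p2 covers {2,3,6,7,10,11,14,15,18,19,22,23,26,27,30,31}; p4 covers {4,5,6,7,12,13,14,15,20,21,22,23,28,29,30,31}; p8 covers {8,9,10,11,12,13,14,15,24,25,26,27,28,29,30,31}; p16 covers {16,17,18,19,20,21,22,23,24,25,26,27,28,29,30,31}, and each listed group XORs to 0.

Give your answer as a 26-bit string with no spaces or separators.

00011110000100100010000001

s1 (pos 1,3,5,7,9,11,13,15,17,19,21,23,25,27,29,31): 1⊕0⊕0⊕1⊕1⊕1⊕0⊕0⊕1⊕0⊕0⊕0⊕0⊕0⊕0⊕1 = 0
s2 (pos 2,3,6,7,10,11,14,15,18,19,22,23,26,27,30,31): 0⊕0⊕0⊕1⊕1⊕1⊕0⊕0⊕0⊕0⊕0⊕0⊕0⊕0⊕0⊕1 = 0
s4 (pos 4,5,6,7,12,13,14,15,20,21,22,23,28,29,30,31): 1⊕0⊕0⊕1⊕0⊕0⊕0⊕0⊕1⊕0⊕0⊕0⊕0⊕0⊕0⊕1 = 0
s8 (pos 8,9,10,11,12,13,14,15,24,25,26,27,28,29,30,31): 1⊕1⊕1⊕1⊕0⊕0⊕0⊕0⊕1⊕0⊕0⊕0⊕0⊕0⊕0⊕1 = 0
s16 (pos 16,17,18,19,20,21,22,23,24,25,26,27,28,29,30,31): 0⊕1⊕0⊕0⊕1⊕0⊕0⊕0⊕1⊕0⊕0⊕0⊕0⊕0⊕0⊕1 = 0
Syndrome s16…s1 = 00000 → no error.
Read data bits from positions 3,5,6,7,9,10,11,12,13,14,15,17,18,19,20,21,22,23,24,25,26,27,28,29,30,31: 00011110000100100010000001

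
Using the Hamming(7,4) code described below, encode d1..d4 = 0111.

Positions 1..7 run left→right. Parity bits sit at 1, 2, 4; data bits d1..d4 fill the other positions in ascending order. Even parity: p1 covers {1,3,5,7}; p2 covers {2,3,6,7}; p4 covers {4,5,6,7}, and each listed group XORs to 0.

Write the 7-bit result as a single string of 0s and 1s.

Place data at non-parity positions: p1 p2 0 p4 1 1 1
p1 (pos 1,3,5,7): XOR of data positions = 0⊕1⊕1 = 0
p2 (pos 2,3,6,7): XOR of data positions = 0⊕1⊕1 = 0
p4 (pos 4,5,6,7): XOR of data positions = 1⊕1⊕1 = 1
Codeword: 0001111

0001111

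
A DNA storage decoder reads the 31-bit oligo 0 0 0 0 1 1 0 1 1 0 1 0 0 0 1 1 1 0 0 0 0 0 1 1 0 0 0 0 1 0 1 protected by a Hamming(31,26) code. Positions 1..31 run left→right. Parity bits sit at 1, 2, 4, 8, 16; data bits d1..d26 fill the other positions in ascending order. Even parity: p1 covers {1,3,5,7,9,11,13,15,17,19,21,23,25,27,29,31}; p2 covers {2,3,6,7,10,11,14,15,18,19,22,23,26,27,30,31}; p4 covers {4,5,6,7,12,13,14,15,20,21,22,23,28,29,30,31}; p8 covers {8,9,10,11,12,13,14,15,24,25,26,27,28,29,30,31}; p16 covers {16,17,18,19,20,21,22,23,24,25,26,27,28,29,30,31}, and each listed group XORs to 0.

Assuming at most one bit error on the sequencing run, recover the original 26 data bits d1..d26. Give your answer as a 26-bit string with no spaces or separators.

01101110001100000110000101

s1 (pos 1,3,5,7,9,11,13,15,17,19,21,23,25,27,29,31): 0⊕0⊕1⊕0⊕1⊕1⊕0⊕1⊕1⊕0⊕0⊕1⊕0⊕0⊕1⊕1 = 0
s2 (pos 2,3,6,7,10,11,14,15,18,19,22,23,26,27,30,31): 0⊕0⊕1⊕0⊕0⊕1⊕0⊕1⊕0⊕0⊕0⊕1⊕0⊕0⊕0⊕1 = 1
s4 (pos 4,5,6,7,12,13,14,15,20,21,22,23,28,29,30,31): 0⊕1⊕1⊕0⊕0⊕0⊕0⊕1⊕0⊕0⊕0⊕1⊕0⊕1⊕0⊕1 = 0
s8 (pos 8,9,10,11,12,13,14,15,24,25,26,27,28,29,30,31): 1⊕1⊕0⊕1⊕0⊕0⊕0⊕1⊕1⊕0⊕0⊕0⊕0⊕1⊕0⊕1 = 1
s16 (pos 16,17,18,19,20,21,22,23,24,25,26,27,28,29,30,31): 1⊕1⊕0⊕0⊕0⊕0⊕0⊕1⊕1⊕0⊕0⊕0⊕0⊕1⊕0⊕1 = 0
Syndrome s16…s1 = 01010 → error at position 10.
Flip position 10: 0000110110100011100000110000101 → 0000110111100011100000110000101
Read data bits from positions 3,5,6,7,9,10,11,12,13,14,15,17,18,19,20,21,22,23,24,25,26,27,28,29,30,31: 01101110001100000110000101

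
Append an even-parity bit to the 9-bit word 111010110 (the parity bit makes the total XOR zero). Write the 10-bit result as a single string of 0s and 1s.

1110101100

XOR of the 9 data bits: 1⊕1⊕1⊕0⊕1⊕0⊕1⊕1⊕0 = 0
Parity bit = 0 (so all 10 bits XOR to 0).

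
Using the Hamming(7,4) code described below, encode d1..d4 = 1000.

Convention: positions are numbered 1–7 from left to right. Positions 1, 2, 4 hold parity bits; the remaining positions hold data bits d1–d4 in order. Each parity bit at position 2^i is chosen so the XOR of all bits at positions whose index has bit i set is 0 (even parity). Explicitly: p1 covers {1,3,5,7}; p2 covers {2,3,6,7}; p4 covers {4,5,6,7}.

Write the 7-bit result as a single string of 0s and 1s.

Place data at non-parity positions: p1 p2 1 p4 0 0 0
p1 (pos 1,3,5,7): XOR of data positions = 1⊕0⊕0 = 1
p2 (pos 2,3,6,7): XOR of data positions = 1⊕0⊕0 = 1
p4 (pos 4,5,6,7): XOR of data positions = 0⊕0⊕0 = 0
Codeword: 1110000

1110000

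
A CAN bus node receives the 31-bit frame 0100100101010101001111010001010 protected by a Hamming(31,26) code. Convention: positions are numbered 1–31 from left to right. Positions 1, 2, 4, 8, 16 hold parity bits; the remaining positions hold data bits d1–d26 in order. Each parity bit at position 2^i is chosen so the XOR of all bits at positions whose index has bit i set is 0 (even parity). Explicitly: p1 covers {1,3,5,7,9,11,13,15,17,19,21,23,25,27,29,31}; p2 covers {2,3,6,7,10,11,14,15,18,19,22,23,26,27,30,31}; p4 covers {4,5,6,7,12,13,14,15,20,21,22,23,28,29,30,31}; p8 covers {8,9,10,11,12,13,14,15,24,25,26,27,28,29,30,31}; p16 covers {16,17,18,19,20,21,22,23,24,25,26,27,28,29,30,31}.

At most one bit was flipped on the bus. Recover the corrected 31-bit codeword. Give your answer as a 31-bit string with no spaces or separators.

0100100111010101001111010001010

s1 (pos 1,3,5,7,9,11,13,15,17,19,21,23,25,27,29,31): 0⊕0⊕1⊕0⊕0⊕0⊕0⊕0⊕0⊕1⊕1⊕0⊕0⊕0⊕0⊕0 = 1
s2 (pos 2,3,6,7,10,11,14,15,18,19,22,23,26,27,30,31): 1⊕0⊕0⊕0⊕1⊕0⊕1⊕0⊕0⊕1⊕1⊕0⊕0⊕0⊕1⊕0 = 0
s4 (pos 4,5,6,7,12,13,14,15,20,21,22,23,28,29,30,31): 0⊕1⊕0⊕0⊕1⊕0⊕1⊕0⊕1⊕1⊕1⊕0⊕1⊕0⊕1⊕0 = 0
s8 (pos 8,9,10,11,12,13,14,15,24,25,26,27,28,29,30,31): 1⊕0⊕1⊕0⊕1⊕0⊕1⊕0⊕1⊕0⊕0⊕0⊕1⊕0⊕1⊕0 = 1
s16 (pos 16,17,18,19,20,21,22,23,24,25,26,27,28,29,30,31): 1⊕0⊕0⊕1⊕1⊕1⊕1⊕0⊕1⊕0⊕0⊕0⊕1⊕0⊕1⊕0 = 0
Syndrome s16…s1 = 01001 → error at position 9.
Flip position 9: 0100100101010101001111010001010 → 0100100111010101001111010001010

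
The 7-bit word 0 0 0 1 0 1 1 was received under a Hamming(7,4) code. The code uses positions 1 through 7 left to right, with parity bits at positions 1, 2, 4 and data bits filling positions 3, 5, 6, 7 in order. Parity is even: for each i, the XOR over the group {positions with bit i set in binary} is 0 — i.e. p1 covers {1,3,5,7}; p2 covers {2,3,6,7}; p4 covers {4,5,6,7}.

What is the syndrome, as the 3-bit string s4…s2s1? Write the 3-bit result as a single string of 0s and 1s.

s1 (pos 1,3,5,7): 0⊕0⊕0⊕1 = 1
s2 (pos 2,3,6,7): 0⊕0⊕1⊕1 = 0
s4 (pos 4,5,6,7): 1⊕0⊕1⊕1 = 1
Syndrome s4…s1 = 101 → error at position 5.

101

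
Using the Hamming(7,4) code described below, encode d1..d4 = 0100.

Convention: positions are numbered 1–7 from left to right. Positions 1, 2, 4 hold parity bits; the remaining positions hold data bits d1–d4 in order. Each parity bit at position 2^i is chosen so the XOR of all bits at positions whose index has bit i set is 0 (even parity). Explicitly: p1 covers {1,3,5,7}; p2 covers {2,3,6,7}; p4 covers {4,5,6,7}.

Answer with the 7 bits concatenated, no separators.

Place data at non-parity positions: p1 p2 0 p4 1 0 0
p1 (pos 1,3,5,7): XOR of data positions = 0⊕1⊕0 = 1
p2 (pos 2,3,6,7): XOR of data positions = 0⊕0⊕0 = 0
p4 (pos 4,5,6,7): XOR of data positions = 1⊕0⊕0 = 1
Codeword: 1001100

1001100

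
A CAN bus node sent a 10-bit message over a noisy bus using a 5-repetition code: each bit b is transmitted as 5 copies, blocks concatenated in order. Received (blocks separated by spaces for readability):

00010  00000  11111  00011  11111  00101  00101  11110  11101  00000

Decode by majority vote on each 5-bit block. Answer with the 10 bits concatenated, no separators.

Block 1 (00010): 1 one → 0
Block 2 (00000): 0 ones → 0
Block 3 (11111): 5 ones → 1
Block 4 (00011): 2 ones → 0
Block 5 (11111): 5 ones → 1
Block 6 (00101): 2 ones → 0
Block 7 (00101): 2 ones → 0
Block 8 (11110): 4 ones → 1
Block 9 (11101): 4 ones → 1
Block 10 (00000): 0 ones → 0

0010100110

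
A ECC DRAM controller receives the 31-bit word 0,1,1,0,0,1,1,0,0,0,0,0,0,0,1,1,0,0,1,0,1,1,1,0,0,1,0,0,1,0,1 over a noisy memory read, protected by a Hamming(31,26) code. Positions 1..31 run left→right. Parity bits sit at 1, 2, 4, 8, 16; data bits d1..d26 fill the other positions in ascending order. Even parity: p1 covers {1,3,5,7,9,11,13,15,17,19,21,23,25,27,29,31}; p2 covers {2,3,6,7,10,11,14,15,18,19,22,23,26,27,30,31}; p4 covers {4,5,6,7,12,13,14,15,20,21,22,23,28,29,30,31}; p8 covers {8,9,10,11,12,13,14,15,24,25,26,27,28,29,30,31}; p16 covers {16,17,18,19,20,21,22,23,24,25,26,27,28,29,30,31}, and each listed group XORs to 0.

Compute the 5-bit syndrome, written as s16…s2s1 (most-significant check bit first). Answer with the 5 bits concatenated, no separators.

00000

s1 (pos 1,3,5,7,9,11,13,15,17,19,21,23,25,27,29,31): 0⊕1⊕0⊕1⊕0⊕0⊕0⊕1⊕0⊕1⊕1⊕1⊕0⊕0⊕1⊕1 = 0
s2 (pos 2,3,6,7,10,11,14,15,18,19,22,23,26,27,30,31): 1⊕1⊕1⊕1⊕0⊕0⊕0⊕1⊕0⊕1⊕1⊕1⊕1⊕0⊕0⊕1 = 0
s4 (pos 4,5,6,7,12,13,14,15,20,21,22,23,28,29,30,31): 0⊕0⊕1⊕1⊕0⊕0⊕0⊕1⊕0⊕1⊕1⊕1⊕0⊕1⊕0⊕1 = 0
s8 (pos 8,9,10,11,12,13,14,15,24,25,26,27,28,29,30,31): 0⊕0⊕0⊕0⊕0⊕0⊕0⊕1⊕0⊕0⊕1⊕0⊕0⊕1⊕0⊕1 = 0
s16 (pos 16,17,18,19,20,21,22,23,24,25,26,27,28,29,30,31): 1⊕0⊕0⊕1⊕0⊕1⊕1⊕1⊕0⊕0⊕1⊕0⊕0⊕1⊕0⊕1 = 0
Syndrome s16…s1 = 00000 → no error.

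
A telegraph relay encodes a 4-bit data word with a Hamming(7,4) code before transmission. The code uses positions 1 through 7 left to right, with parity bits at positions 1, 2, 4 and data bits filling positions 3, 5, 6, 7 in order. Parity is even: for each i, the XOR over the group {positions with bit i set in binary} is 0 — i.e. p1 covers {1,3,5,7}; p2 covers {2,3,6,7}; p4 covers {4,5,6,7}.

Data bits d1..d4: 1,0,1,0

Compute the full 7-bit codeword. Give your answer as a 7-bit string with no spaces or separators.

Place data at non-parity positions: p1 p2 1 p4 0 1 0
p1 (pos 1,3,5,7): XOR of data positions = 1⊕0⊕0 = 1
p2 (pos 2,3,6,7): XOR of data positions = 1⊕1⊕0 = 0
p4 (pos 4,5,6,7): XOR of data positions = 0⊕1⊕0 = 1
Codeword: 1011010

1011010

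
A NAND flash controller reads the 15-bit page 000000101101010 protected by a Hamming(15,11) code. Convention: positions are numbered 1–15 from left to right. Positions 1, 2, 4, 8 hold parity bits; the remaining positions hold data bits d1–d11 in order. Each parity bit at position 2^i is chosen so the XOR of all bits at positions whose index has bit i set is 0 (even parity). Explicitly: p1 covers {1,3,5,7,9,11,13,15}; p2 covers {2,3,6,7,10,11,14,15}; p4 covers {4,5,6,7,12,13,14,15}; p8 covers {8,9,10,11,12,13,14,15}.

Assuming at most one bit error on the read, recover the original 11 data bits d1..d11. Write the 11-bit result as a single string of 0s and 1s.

s1 (pos 1,3,5,7,9,11,13,15): 0⊕0⊕0⊕1⊕1⊕0⊕0⊕0 = 0
s2 (pos 2,3,6,7,10,11,14,15): 0⊕0⊕0⊕1⊕1⊕0⊕1⊕0 = 1
s4 (pos 4,5,6,7,12,13,14,15): 0⊕0⊕0⊕1⊕1⊕0⊕1⊕0 = 1
s8 (pos 8,9,10,11,12,13,14,15): 0⊕1⊕1⊕0⊕1⊕0⊕1⊕0 = 0
Syndrome s8…s1 = 0110 → error at position 6.
Flip position 6: 000000101101010 → 000001101101010
Read data bits from positions 3,5,6,7,9,10,11,12,13,14,15: 00111101010

00111101010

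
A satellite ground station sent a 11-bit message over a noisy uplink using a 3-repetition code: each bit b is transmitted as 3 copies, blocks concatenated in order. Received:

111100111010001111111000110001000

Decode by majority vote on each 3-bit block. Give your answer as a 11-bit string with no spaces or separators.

10100110100

Block 1 (111): 3 ones → 1
Block 2 (100): 1 one → 0
Block 3 (111): 3 ones → 1
Block 4 (010): 1 one → 0
Block 5 (001): 1 one → 0
Block 6 (111): 3 ones → 1
Block 7 (111): 3 ones → 1
Block 8 (000): 0 ones → 0
Block 9 (110): 2 ones → 1
Block 10 (001): 1 one → 0
Block 11 (000): 0 ones → 0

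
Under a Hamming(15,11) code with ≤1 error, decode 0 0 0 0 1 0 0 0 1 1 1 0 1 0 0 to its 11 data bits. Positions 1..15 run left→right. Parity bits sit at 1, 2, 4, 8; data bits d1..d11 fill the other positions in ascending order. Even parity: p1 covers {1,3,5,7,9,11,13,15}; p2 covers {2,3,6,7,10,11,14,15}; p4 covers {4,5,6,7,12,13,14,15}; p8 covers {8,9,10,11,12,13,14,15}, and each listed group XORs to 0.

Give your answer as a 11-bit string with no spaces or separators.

s1 (pos 1,3,5,7,9,11,13,15): 0⊕0⊕1⊕0⊕1⊕1⊕1⊕0 = 0
s2 (pos 2,3,6,7,10,11,14,15): 0⊕0⊕0⊕0⊕1⊕1⊕0⊕0 = 0
s4 (pos 4,5,6,7,12,13,14,15): 0⊕1⊕0⊕0⊕0⊕1⊕0⊕0 = 0
s8 (pos 8,9,10,11,12,13,14,15): 0⊕1⊕1⊕1⊕0⊕1⊕0⊕0 = 0
Syndrome s8…s1 = 0000 → no error.
Read data bits from positions 3,5,6,7,9,10,11,12,13,14,15: 01001110100

01001110100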